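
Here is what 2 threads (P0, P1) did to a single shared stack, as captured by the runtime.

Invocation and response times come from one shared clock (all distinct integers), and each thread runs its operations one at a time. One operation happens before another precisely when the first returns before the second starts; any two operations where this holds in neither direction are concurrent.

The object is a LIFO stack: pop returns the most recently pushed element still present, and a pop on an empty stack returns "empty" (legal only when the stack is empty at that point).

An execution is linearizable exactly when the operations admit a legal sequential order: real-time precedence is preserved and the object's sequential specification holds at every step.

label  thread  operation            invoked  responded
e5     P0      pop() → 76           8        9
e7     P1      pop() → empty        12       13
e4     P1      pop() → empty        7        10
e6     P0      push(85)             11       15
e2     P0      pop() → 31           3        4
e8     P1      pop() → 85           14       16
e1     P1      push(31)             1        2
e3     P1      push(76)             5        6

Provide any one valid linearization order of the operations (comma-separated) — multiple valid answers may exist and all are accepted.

e1, e2, e3, e5, e4, e7, e6, e8

step 1: e1 push(31) — stack <31>
step 2: e2 pop() → 31 — stack <>
step 3: e3 push(76) — stack <76>
step 4: e5 pop() → 76 — stack <>
step 5: e4 pop() → empty — stack <>
step 6: e7 pop() → empty — stack <>
step 7: e6 push(85) — stack <85>
step 8: e8 pop() → 85 — stack <>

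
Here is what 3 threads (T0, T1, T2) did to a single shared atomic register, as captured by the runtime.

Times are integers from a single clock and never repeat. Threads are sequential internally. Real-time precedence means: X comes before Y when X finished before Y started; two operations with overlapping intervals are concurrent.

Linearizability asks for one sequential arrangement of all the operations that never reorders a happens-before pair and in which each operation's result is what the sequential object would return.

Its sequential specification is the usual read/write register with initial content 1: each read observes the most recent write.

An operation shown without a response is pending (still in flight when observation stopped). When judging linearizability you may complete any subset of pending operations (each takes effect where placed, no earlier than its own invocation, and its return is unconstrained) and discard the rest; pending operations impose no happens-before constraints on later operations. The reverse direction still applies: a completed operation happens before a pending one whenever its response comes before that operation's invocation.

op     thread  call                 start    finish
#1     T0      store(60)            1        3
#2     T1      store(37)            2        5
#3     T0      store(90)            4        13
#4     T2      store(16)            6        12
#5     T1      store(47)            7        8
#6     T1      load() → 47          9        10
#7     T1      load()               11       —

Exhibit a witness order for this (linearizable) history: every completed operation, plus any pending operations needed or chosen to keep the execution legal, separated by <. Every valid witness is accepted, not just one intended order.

#1 < #2 < #3 < #4 < #5 < #6

after step 1 (#1 store(60)): value 60
after step 2 (#2 store(37)): value 37
after step 3 (#3 store(90)): value 90
after step 4 (#4 store(16)): value 16
after step 5 (#5 store(47)): value 47
after step 6 (#6 load() → 47): value 47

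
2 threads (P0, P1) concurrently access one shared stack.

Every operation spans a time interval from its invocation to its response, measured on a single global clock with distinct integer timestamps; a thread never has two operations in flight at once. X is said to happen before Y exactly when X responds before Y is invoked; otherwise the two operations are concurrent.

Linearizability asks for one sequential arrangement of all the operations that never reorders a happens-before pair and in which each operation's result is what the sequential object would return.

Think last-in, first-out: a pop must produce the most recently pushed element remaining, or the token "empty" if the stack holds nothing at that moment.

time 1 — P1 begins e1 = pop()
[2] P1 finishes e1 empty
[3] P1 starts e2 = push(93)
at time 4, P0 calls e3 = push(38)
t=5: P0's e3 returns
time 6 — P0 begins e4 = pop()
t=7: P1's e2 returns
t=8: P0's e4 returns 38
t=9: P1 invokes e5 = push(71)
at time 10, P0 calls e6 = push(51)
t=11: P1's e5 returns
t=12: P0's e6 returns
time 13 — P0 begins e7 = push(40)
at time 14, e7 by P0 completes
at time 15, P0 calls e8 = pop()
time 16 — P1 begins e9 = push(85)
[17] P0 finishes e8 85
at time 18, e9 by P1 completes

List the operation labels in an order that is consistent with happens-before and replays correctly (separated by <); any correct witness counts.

after step 1 (e1 pop() → empty): stack <>
after step 2 (e2 push(93)): stack <93>
after step 3 (e3 push(38)): stack <93,38>
after step 4 (e4 pop() → 38): stack <93>
after step 5 (e5 push(71)): stack <93,71>
after step 6 (e6 push(51)): stack <93,71,51>
after step 7 (e7 push(40)): stack <93,71,51,40>
after step 8 (e9 push(85)): stack <93,71,51,40,85>
after step 9 (e8 pop() → 85): stack <93,71,51,40>

e1 < e2 < e3 < e4 < e5 < e6 < e7 < e9 < e8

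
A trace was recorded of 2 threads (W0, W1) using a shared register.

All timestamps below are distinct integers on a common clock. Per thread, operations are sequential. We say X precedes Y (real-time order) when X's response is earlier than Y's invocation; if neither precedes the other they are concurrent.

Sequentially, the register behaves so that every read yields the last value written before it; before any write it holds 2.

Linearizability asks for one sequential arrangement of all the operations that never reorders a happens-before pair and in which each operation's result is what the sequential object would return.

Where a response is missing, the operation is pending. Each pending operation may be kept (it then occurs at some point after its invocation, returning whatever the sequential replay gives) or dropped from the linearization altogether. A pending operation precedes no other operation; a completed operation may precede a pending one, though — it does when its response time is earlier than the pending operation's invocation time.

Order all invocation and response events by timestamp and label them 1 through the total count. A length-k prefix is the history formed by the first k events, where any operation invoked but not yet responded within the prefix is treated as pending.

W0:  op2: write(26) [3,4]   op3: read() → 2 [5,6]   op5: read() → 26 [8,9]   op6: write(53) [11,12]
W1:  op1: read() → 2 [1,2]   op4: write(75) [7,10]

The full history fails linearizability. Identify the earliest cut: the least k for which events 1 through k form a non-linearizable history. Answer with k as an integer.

one valid order for events 1..5 is op1, op2:
1. op1 read() → 2, leaving value 2
2. op2 write(26), leaving value 26
event 6 — op3's response, time 6 — after it, nothing linearizes
one such order, op1, op2, op3, breaks at step 3 where op3 read() → 2 is illegal

6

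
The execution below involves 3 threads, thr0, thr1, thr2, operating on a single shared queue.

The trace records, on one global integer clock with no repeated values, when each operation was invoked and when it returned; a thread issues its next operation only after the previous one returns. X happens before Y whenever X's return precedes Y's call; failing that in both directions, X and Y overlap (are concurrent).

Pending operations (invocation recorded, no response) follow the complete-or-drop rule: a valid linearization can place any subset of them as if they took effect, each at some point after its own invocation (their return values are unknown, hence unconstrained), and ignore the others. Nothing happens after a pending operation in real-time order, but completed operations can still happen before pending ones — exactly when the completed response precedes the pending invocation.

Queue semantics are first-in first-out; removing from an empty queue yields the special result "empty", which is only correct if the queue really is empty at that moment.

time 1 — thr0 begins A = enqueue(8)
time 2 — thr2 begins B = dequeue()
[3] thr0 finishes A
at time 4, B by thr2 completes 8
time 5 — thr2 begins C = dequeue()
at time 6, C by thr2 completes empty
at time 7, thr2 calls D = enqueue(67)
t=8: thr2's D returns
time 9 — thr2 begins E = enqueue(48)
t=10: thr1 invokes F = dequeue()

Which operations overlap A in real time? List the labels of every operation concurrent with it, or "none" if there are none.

A spans [1,3]; an op avoiding the whole window 1..3 is ordered, any other is concurrent
B [2,4]: concurrent
C [5,6]: after
D [7,8]: after
E [9,…): after
F [10,…): after

B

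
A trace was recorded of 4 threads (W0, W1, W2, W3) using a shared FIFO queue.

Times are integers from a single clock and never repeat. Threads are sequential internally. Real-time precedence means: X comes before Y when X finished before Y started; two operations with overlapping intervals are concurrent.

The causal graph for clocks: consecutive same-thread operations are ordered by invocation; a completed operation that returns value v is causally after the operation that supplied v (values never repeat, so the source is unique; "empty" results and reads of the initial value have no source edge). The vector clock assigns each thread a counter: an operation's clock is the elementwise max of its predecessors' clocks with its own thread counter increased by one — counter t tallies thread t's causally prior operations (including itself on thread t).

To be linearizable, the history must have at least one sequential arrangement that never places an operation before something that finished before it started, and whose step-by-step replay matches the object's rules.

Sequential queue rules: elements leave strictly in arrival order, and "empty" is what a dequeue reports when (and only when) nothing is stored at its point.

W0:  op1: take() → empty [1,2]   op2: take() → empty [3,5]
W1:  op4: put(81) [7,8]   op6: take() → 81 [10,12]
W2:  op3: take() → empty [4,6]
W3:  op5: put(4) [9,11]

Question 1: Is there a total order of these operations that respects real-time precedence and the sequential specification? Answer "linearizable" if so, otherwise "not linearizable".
a witness: op1, op2, op3, op4, op5, op6
step 1: op1 take() → empty — queue <>
step 2: op2 take() → empty — queue <>
step 3: op3 take() → empty — queue <>
step 4: op4 put(81) — queue <81>
step 5: op5 put(4) — queue <81,4>
step 6: op6 take() → 81 — queue <4>

linearizable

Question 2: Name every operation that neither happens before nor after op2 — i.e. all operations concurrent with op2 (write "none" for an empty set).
Answer: op3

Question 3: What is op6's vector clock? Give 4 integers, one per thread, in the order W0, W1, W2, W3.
Answer: (0, 2, 0, 0)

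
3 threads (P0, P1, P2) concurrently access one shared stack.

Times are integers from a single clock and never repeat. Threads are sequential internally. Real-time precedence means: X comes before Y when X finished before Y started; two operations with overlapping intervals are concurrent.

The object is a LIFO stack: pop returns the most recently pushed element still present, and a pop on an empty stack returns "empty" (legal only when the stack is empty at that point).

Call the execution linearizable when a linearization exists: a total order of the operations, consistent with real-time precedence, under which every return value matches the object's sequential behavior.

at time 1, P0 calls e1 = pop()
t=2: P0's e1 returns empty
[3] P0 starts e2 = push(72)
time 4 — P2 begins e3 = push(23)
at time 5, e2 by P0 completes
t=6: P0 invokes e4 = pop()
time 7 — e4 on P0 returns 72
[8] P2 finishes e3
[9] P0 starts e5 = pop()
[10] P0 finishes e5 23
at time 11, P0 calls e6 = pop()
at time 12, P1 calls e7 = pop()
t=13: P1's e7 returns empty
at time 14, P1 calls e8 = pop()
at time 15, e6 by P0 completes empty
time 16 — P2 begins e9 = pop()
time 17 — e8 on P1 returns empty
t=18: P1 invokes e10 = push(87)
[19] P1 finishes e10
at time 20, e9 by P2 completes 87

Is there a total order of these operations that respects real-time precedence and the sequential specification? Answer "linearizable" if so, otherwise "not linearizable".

linearizable

a witness: e1, e2, e4, e3, e5, e6, e7, e8, e10, e9
step 1: e1 pop() → empty — stack <>
step 2: e2 push(72) — stack <72>
step 3: e4 pop() → 72 — stack <>
step 4: e3 push(23) — stack <23>
step 5: e5 pop() → 23 — stack <>
step 6: e6 pop() → empty — stack <>
step 7: e7 pop() → empty — stack <>
step 8: e8 pop() → empty — stack <>
step 9: e10 push(87) — stack <87>
step 10: e9 pop() → 87 — stack <>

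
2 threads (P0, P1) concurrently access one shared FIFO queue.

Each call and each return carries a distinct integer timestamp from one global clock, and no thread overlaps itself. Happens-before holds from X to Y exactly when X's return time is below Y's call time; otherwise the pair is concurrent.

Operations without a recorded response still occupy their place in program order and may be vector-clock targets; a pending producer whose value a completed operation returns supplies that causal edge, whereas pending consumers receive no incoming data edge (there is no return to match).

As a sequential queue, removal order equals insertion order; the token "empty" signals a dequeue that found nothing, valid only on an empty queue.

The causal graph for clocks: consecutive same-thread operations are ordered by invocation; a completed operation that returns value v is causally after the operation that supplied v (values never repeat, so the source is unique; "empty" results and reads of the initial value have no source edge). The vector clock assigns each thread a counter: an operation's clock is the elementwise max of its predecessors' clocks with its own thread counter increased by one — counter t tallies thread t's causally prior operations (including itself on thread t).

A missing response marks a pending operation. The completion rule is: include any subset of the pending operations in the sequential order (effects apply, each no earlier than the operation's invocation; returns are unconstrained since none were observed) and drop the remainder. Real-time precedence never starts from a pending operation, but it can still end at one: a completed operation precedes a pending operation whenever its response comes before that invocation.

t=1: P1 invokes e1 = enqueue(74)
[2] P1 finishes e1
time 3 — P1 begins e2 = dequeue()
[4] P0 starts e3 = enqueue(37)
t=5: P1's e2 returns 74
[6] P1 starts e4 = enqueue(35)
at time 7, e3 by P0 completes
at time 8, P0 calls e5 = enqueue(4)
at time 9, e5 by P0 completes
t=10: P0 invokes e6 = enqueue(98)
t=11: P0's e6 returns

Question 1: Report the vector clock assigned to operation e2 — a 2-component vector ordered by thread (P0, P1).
(0, 2)

invoked at 1, e1 has no predecessors; its own P1 bump gives (0, 1)
invoked at 4, e3 has no predecessors; its own P0 bump gives (1, 0)
VC(e2, invoked at 3): max of VC(e1)=(0, 1), then +1 on thread P1 → (0, 2)
VC(e5, invoked at 8): max of VC(e3)=(1, 0), then +1 on thread P0 → (2, 0)
VC(e4, invoked at 6): max of VC(e2)=(0, 2), then +1 on thread P1 → (0, 3)
VC(e6, invoked at 10): max of VC(e5)=(2, 0), then +1 on thread P0 → (3, 0)
target: VC(e2) = (0, 2)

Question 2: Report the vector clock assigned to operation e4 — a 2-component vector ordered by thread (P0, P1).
(0, 3)

e1 (invocation 1): nothing precedes it; P1's component alone gives (0, 1)
e3 (invocation 4): nothing precedes it; P0's component alone gives (1, 0)
e2 (invocation 3): componentwise max over VC(e1)=(0, 1), +1 at P1, giving (0, 2)
e5 (invocation 8): componentwise max over VC(e3)=(1, 0), +1 at P0, giving (2, 0)
e4 (invocation 6): componentwise max over VC(e2)=(0, 2), +1 at P1, giving (0, 3)
e6 (invocation 10): componentwise max over VC(e5)=(2, 0), +1 at P0, giving (3, 0)
target: VC(e4) = (0, 3)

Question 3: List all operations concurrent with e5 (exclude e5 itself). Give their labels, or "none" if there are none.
e4

e5 spans [8,9]: anything still running between times 8 and 9 counts as concurrent
e1 [1,2]: before
e2 [3,5]: before
e3 [4,7]: before
e4 [6,…): concurrent
e6 [10,11]: after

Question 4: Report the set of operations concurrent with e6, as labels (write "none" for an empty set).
e4

overlap test against e6 [10,11]: concurrent iff the interval meets 10..11
e1 [1,2]: before
e2 [3,5]: before
e3 [4,7]: before
e4 [6,…): concurrent
e5 [8,9]: before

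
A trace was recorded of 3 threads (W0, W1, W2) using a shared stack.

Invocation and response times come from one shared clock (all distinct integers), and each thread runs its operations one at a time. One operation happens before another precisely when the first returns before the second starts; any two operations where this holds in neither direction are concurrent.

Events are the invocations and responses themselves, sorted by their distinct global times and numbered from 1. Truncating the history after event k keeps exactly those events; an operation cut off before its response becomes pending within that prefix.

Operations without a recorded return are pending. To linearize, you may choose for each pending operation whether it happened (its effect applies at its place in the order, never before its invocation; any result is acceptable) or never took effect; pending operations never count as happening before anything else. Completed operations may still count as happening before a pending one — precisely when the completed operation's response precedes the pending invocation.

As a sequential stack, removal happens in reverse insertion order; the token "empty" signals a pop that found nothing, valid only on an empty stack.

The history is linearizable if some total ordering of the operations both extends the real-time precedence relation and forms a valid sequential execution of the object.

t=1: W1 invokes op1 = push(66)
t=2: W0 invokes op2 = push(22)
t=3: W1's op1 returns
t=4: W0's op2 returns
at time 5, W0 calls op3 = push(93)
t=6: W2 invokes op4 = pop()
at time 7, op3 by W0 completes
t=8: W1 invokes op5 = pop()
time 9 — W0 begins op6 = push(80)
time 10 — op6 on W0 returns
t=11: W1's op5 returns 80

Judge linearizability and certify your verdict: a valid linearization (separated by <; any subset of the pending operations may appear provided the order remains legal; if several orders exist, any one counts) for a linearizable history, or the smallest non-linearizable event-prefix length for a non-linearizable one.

1. op1 push(66), leaving stack <66>
2. op2 push(22), leaving stack <66,22>
3. op3 push(93), leaving stack <66,22,93>
4. op4 pop() (pending, included), leaving stack <66,22>
5. op6 push(80), leaving stack <66,22,80>
6. op5 pop() → 80, leaving stack <66,22>

linearizable — witness: op1 < op2 < op3 < op4 < op6 < op5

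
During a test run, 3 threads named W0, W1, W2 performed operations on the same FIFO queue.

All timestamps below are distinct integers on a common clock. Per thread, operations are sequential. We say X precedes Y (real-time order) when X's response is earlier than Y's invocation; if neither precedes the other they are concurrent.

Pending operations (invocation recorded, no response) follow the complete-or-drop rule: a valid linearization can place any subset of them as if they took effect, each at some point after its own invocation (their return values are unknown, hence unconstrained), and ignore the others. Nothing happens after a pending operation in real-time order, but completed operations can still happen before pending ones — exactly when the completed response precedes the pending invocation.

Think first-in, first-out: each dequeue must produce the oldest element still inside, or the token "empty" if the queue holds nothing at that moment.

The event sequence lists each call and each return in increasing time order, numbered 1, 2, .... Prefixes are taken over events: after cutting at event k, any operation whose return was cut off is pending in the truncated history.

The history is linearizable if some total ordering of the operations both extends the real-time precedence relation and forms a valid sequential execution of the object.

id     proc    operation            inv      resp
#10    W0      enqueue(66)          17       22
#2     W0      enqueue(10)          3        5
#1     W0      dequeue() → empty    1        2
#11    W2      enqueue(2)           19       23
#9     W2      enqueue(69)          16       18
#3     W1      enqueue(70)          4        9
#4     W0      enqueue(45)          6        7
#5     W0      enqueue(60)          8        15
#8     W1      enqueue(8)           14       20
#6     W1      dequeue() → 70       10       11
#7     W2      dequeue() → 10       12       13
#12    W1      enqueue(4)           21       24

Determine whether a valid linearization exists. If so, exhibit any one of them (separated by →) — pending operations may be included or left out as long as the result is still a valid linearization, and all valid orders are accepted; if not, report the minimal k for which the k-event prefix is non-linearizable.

linearizable — witness: #1 → #3 → #2 → #4 → #5 → #6 → #7 → #8 → #9 → #10 → #11 → #12

step 1: #1 dequeue() → empty — queue <>
step 2: #3 enqueue(70) — queue <70>
step 3: #2 enqueue(10) — queue <70,10>
step 4: #4 enqueue(45) — queue <70,10,45>
step 5: #5 enqueue(60) — queue <70,10,45,60>
step 6: #6 dequeue() → 70 — queue <10,45,60>
step 7: #7 dequeue() → 10 — queue <45,60>
step 8: #8 enqueue(8) — queue <45,60,8>
step 9: #9 enqueue(69) — queue <45,60,8,69>
step 10: #10 enqueue(66) — queue <45,60,8,69,66>
step 11: #11 enqueue(2) — queue <45,60,8,69,66,2>
step 12: #12 enqueue(4) — queue <45,60,8,69,66,2,4>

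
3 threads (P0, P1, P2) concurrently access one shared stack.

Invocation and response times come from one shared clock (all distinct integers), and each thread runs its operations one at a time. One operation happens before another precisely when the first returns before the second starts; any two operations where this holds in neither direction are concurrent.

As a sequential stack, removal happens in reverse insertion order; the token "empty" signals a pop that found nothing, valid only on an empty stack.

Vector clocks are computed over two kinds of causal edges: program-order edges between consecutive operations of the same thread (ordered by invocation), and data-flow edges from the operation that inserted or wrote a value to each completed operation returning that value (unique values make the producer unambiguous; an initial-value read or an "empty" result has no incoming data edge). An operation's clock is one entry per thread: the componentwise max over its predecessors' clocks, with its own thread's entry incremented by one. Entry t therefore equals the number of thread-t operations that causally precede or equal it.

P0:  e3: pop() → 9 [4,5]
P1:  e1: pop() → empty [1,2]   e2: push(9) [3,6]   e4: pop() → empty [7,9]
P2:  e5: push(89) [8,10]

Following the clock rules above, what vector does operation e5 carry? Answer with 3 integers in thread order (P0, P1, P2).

e5, invoked 8, has no incoming edges; only P2's bump applies → (0, 0, 1)
e1, invoked 1, has no incoming edges; only P1's bump applies → (0, 1, 0)
from VC(e1)=(0, 1, 0), e2 (invoked 3) maxes components and bumps P1 → (0, 2, 0)
from VC(e2)=(0, 2, 0), e4 (invoked 7) maxes components and bumps P1 → (0, 3, 0)
from VC(e2)=(0, 2, 0), e3 (invoked 4) maxes components and bumps P0 → (1, 2, 0)
target: VC(e5) = (0, 0, 1)

(0, 0, 1)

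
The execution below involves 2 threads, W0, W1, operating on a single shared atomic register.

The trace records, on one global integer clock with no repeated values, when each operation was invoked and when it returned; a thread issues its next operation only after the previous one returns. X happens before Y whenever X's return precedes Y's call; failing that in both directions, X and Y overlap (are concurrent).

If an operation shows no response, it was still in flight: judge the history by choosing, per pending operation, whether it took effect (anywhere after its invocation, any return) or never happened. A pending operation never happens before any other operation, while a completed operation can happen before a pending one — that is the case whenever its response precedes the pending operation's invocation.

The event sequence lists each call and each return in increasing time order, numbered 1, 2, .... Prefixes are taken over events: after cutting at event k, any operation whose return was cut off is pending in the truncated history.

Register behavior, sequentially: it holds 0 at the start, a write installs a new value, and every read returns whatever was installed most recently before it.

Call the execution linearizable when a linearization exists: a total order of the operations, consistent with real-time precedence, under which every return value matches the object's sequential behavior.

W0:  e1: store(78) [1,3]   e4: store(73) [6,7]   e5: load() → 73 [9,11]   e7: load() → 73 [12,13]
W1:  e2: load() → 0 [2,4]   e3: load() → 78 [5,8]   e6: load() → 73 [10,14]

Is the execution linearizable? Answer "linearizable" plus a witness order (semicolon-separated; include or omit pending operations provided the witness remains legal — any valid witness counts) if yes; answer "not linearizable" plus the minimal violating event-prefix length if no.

linearizable — witness: e2; e1; e3; e4; e5; e6; e7

after step 1 (e2 load() → 0): value 0
after step 2 (e1 store(78)): value 78
after step 3 (e3 load() → 78): value 78
after step 4 (e4 store(73)): value 73
after step 5 (e5 load() → 73): value 73
after step 6 (e6 load() → 73): value 73
after step 7 (e7 load() → 73): value 73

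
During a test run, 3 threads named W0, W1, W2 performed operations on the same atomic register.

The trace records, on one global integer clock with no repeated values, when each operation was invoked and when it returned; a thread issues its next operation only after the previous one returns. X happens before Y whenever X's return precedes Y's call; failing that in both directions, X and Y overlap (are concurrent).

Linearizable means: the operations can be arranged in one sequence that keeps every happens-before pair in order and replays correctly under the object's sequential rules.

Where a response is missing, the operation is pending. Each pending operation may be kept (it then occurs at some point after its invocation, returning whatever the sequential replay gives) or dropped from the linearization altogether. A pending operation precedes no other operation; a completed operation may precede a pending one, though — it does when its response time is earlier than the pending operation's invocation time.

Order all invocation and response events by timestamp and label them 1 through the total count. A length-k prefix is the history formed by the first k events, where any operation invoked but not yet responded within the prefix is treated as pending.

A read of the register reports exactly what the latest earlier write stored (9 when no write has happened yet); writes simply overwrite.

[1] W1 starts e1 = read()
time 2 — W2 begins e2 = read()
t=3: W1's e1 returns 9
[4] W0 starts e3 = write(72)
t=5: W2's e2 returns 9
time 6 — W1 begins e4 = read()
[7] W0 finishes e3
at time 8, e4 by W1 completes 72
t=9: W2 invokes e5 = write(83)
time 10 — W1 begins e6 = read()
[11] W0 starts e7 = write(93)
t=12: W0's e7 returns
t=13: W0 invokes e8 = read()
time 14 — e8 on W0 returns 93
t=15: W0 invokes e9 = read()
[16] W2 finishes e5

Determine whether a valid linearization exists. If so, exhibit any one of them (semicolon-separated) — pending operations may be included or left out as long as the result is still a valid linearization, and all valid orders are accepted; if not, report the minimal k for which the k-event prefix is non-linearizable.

linearizable — witness: e1; e2; e3; e4; e5; e6; e7; e8

1. e1 read() → 9, leaving value 9
2. e2 read() → 9, leaving value 9
3. e3 write(72), leaving value 72
4. e4 read() → 72, leaving value 72
5. e5 write(83), leaving value 83
6. e6 read() (pending, included), leaving value 83
7. e7 write(93), leaving value 93
8. e8 read() → 93, leaving value 93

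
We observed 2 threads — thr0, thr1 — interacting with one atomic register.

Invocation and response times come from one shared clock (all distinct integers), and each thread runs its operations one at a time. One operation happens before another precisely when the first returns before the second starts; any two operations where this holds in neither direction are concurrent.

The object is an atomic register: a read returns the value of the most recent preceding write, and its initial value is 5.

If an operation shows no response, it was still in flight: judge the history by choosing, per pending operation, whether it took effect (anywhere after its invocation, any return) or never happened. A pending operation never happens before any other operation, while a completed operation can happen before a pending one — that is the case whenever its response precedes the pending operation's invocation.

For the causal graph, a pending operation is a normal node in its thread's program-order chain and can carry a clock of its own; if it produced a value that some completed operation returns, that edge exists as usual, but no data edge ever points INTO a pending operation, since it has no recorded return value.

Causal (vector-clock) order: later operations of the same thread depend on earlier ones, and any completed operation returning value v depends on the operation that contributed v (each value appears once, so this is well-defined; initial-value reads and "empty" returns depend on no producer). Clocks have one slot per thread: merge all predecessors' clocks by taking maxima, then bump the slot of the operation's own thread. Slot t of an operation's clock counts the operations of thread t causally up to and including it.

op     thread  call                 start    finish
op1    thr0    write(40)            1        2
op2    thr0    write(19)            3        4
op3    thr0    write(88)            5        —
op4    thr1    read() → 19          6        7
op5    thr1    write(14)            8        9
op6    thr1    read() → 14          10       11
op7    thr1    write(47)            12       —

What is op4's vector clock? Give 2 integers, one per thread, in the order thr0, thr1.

VC(op1, invoked at 1): no causal predecessors; +1 on thr0 → (1, 0)
from VC(op1)=(1, 0), op2 (invoked 3) maxes components and bumps thr0 → (2, 0)
from VC(op2)=(2, 0), op4 (invoked 6) maxes components and bumps thr1 → (2, 1)
from VC(op2)=(2, 0), op3 (invoked 5) maxes components and bumps thr0 → (3, 0)
from VC(op4)=(2, 1), op5 (invoked 8) maxes components and bumps thr1 → (2, 2)
from VC(op5)=(2, 2), op6 (invoked 10) maxes components and bumps thr1 → (2, 3)
from VC(op6)=(2, 3), op7 (invoked 12) maxes components and bumps thr1 → (2, 4)
target: VC(op4) = (2, 1)

(2, 1)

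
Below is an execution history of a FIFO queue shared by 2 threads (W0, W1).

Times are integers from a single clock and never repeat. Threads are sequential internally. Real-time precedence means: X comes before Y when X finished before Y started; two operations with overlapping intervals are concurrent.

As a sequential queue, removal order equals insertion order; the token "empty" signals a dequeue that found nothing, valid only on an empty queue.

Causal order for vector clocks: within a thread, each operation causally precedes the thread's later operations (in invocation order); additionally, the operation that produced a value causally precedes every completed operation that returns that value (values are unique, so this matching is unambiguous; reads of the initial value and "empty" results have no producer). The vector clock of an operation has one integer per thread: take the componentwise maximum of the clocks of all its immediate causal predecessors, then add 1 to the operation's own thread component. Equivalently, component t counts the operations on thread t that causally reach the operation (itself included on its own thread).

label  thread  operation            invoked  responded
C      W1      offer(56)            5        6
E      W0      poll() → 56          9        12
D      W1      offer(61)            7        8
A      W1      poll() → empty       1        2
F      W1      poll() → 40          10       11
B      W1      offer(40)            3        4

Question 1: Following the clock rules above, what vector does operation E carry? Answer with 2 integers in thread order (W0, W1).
Answer: (1, 3)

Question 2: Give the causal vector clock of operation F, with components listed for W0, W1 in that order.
Answer: (0, 5)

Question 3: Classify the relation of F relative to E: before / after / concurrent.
Answer: concurrent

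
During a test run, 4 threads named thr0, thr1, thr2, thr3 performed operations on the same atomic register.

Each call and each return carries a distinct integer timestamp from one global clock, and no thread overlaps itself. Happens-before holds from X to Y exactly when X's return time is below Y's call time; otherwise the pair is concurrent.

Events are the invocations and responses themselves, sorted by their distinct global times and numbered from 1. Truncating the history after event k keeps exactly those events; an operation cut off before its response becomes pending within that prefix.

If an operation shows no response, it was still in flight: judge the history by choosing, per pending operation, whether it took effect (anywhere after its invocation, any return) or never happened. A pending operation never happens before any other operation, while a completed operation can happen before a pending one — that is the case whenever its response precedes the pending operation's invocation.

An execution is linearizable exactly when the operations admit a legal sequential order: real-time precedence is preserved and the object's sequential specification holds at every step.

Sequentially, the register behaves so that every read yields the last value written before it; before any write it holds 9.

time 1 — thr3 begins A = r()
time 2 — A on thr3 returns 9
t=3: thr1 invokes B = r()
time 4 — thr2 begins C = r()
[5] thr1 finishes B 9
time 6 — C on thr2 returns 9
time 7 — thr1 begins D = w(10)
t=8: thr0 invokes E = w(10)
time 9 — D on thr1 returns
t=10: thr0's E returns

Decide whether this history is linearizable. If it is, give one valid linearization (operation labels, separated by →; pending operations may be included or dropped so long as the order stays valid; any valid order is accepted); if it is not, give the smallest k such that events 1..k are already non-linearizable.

step 1: A r() → 9 — value 9
step 2: B r() → 9 — value 9
step 3: C r() → 9 — value 9
step 4: D w(10) — value 10
step 5: E w(10) — value 10

linearizable — witness: A → B → C → D → E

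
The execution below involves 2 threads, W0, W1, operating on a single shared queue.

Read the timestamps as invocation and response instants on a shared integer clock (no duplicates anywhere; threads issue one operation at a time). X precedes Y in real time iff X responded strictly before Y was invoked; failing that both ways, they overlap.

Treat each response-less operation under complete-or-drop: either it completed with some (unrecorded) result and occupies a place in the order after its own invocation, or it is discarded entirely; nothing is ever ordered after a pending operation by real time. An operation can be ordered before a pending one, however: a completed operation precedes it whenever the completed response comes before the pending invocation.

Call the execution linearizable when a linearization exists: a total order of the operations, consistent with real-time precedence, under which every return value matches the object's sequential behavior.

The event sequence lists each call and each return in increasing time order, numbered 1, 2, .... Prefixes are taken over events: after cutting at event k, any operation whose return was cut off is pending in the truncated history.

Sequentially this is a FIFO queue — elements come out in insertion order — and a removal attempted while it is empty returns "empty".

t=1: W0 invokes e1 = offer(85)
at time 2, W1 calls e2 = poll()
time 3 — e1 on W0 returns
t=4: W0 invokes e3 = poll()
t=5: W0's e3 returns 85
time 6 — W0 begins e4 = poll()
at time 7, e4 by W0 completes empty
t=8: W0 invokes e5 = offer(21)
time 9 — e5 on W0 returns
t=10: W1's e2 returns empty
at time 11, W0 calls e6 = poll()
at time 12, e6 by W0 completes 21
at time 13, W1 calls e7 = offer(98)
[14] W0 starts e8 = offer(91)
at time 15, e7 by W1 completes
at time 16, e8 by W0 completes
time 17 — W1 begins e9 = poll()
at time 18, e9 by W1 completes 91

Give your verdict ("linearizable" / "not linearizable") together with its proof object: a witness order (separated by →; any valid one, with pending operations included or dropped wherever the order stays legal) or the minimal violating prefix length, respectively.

after step 1 (e1 offer(85)): queue <85>
after step 2 (e3 poll() → 85): queue <>
after step 3 (e2 poll() → empty): queue <>
after step 4 (e4 poll() → empty): queue <>
after step 5 (e5 offer(21)): queue <21>
after step 6 (e6 poll() → 21): queue <>
after step 7 (e8 offer(91)): queue <91>
after step 8 (e7 offer(98)): queue <91,98>
after step 9 (e9 poll() → 91): queue <98>

linearizable — witness: e1 → e3 → e2 → e4 → e5 → e6 → e8 → e7 → e9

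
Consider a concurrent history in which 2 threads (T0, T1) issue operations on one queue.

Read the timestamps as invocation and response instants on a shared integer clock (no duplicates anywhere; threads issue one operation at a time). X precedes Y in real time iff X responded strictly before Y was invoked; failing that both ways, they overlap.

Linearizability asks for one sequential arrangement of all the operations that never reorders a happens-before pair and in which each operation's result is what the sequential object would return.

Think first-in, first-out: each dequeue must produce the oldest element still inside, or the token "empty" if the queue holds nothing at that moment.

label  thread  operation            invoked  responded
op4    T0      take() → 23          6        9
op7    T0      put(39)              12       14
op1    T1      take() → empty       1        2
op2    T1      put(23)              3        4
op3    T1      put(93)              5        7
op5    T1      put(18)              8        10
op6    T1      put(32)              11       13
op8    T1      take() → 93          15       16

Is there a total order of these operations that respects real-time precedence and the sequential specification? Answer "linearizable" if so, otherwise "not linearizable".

witness order: op1, op2, op3, op4, op5, op6, op7, op8
step 1: op1 take() → empty — queue <>
step 2: op2 put(23) — queue <23>
step 3: op3 put(93) — queue <23,93>
step 4: op4 take() → 23 — queue <93>
step 5: op5 put(18) — queue <93,18>
step 6: op6 put(32) — queue <93,18,32>
step 7: op7 put(39) — queue <93,18,32,39>
step 8: op8 take() → 93 — queue <18,32,39>

linearizable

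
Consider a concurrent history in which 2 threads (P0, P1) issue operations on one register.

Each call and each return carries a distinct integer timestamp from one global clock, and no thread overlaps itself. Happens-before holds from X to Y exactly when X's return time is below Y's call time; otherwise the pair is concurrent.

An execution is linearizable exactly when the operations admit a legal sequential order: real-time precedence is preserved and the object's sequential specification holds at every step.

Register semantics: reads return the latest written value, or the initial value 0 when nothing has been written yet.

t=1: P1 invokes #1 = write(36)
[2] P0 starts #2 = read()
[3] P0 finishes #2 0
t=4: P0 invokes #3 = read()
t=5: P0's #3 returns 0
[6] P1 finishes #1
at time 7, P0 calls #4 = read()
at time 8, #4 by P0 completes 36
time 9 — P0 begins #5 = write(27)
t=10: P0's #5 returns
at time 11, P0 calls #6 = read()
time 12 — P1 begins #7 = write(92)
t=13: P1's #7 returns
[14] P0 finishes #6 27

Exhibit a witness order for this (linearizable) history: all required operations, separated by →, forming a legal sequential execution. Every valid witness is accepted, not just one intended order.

#2 → #3 → #1 → #4 → #5 → #6 → #7

after step 1 (#2 read() → 0): value 0
after step 2 (#3 read() → 0): value 0
after step 3 (#1 write(36)): value 36
after step 4 (#4 read() → 36): value 36
after step 5 (#5 write(27)): value 27
after step 6 (#6 read() → 27): value 27
after step 7 (#7 write(92)): value 92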